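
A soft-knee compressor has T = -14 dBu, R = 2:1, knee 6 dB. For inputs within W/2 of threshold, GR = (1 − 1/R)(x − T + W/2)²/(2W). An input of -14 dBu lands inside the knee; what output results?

x − T + W/2 = -14 − (-14) + 3 = 3.
GR = (1 − 1/2) × 3² / 12 = 0.5 × 9 / 12 = 0.375 dB.
Output = -14 − 0.375 = -14.375 dBu.

-14.375 dBu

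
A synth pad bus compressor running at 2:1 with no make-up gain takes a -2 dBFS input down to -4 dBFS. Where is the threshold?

Gain reduction = -2 − (-4) = 2 dB; output overshoot = GR / (R − 1) = 2 / 1 = 2 dB.
Threshold = output − output overshoot = -4 − 2 = -6 dBFS.

-6 dBFS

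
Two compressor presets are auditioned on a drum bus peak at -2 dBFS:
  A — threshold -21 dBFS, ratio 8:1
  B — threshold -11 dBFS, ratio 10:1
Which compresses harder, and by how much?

A: 19 dB over, compressed to 2.375 dB over, so 16.625 dB of GR.
B: 9 dB over, compressed to 0.9 dB over, so 8.1 dB of GR.
A reduces 8.525 dB more.

A, by 8.525 dB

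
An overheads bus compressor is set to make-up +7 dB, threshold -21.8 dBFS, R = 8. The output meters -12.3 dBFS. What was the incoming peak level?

-1.8 dBFS

Stripping the +7 dB make-up gives -19.3 dBFS at the gain stage.
The compressed level sits -19.3 − (-21.8) = 2.5 dB over threshold.
Undo the ratio: input overshoot = 2.5 × 8 = 20 dB, giving input = -1.8 dBFS.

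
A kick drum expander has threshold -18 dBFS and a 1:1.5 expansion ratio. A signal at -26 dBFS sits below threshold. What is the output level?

Undershoot = (-18) − (-26) = 8 dB.
At 1:1.5, that expands to 12 dB under threshold.
Output = -18 − 12 = -30 dBFS.

-30 dBFS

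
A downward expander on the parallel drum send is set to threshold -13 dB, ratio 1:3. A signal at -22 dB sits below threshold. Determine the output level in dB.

-40 dB

The input is 9 dB below the -13 dB threshold.
A 1:3 expander multiplies undershoot by 3: 9 × 3 = 27 dB below threshold.
Output = -13 − 27 = -40 dB.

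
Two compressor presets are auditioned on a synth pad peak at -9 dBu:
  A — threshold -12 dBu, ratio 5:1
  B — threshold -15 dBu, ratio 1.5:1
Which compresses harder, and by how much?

A, by 0.4 dB

A: 3 dB over, compressed to 0.6 dB over, so 2.4 dB of GR.
B: 6 dB over, compressed to 4 dB over, so 2 dB of GR.
A applies 0.4 dB more gain reduction.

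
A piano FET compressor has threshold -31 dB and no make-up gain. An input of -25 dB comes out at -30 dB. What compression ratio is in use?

6:1

Input overshoot = -25 − (-31) = 6 dB; output overshoot = -30 − (-31) = 1 dB.
Ratio = 6 / 1 = 6.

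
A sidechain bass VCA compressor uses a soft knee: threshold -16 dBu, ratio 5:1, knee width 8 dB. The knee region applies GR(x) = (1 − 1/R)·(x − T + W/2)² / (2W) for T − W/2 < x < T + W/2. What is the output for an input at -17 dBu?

-17.45 dBu

x − T + W/2 = -17 − (-16) + 4 = 3.
GR = (1 − 1/5) × 3² / 16 = 0.8 × 9 / 16 = 0.45 dB.
Output = -17 − 0.45 = -17.45 dBu.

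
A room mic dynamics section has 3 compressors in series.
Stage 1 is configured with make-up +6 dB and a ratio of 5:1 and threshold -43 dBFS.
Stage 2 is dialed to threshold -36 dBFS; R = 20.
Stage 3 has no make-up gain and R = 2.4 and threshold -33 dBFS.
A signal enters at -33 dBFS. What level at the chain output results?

Stage 1: -33 dBFS is 10 dB over -43 dBFS; at 5:1 that becomes 2 dB over, giving -41 dBFS; +6 dB make-up → -35 dBFS.
Stage 2: -35 dBFS is 1 dB over -36 dBFS; at 20:1 that becomes 0.05 dB over, giving -35.95 dBFS.
Stage 3: -35.95 dBFS ≤ -33 dBFS, so stage 3 doesn't engage; output -35.95 dBFS.

-35.95 dBFS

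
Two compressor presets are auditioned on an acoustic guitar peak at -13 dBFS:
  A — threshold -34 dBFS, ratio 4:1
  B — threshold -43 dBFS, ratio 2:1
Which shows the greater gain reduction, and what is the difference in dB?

A, by 0.75 dB

A: GR = 21 − 21/4 = 15.75 dB.
B: GR = 30 − 30/2 = 15 dB.
A reduces 0.75 dB more.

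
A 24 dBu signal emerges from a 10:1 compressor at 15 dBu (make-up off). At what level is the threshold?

Gain reduction = 24 − 15 = 9 dB; output overshoot = GR / (R − 1) = 9 / 9 = 1 dB.
Threshold = output − output overshoot = 15 − 1 = 14 dBu.

14 dBu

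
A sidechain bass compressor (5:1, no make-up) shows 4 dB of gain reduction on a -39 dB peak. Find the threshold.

Let T be the threshold. Output overshoot = (input overshoot)/R, so -43 − T = (-39 − T)/5.
5·(-43 − T) = -39 − T → 4·T = -215 − (-39) = -176.
T = -176/4 = -44 dB.

-44 dB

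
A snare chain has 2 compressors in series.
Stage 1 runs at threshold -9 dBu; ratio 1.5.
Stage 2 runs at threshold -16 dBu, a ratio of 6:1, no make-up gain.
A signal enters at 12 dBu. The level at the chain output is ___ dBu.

-12.5 dBu

Stage 1: 12 dBu is 21 dB over -9 dBu; at 1.5:1 that becomes 14 dB over, giving 5 dBu.
Stage 2: 21 dB above -16 dBu, reduced 6:1 to 3.5 dB above → -12.5 dBu.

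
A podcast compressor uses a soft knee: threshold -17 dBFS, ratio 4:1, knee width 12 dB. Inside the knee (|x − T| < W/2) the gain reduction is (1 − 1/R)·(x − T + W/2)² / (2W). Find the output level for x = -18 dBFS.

x − T + W/2 = -18 − (-17) + 6 = 5.
GR = (1 − 1/4) × 5² / 24 = 0.75 × 25 / 24 = 0.78125 dB.
Output = -18 − 0.78125 = -18.78125 dBFS.

-18.78125 dBFS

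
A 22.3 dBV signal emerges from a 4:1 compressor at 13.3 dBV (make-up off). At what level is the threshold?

Let T be the threshold. Output overshoot = (input overshoot)/R, so 13.3 − T = (22.3 − T)/4.
4·(13.3 − T) = 22.3 − T → 3·T = 53.2 − 22.3 = 30.9.
T = 30.9/3 = 10.3 dBV.

10.3 dBV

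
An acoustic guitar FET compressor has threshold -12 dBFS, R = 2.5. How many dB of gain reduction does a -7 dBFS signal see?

3 dB

The signal is 5 dB above threshold.
At 2.5:1, output sits 5/2.5 = 2 dB above threshold.
GR = overshoot in − overshoot out = 5 − 2 = 3 dB.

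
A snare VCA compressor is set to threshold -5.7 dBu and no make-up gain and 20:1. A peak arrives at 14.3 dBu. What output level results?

Overshoot: 14.3 − (-5.7) = 20 dB.
The 20 dB excess becomes 1 dB after 20:1 reduction.
That puts the output at -4.7 dBu.

-4.7 dBu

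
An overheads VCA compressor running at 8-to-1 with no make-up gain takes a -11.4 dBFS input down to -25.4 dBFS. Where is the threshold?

Let T be the threshold. Output overshoot = (input overshoot)/R, so -25.4 − T = (-11.4 − T)/8.
8·(-25.4 − T) = -11.4 − T → 7·T = -203.2 − (-11.4) = -191.8.
T = -191.8/7 = -27.4 dBFS.

-27.4 dBFS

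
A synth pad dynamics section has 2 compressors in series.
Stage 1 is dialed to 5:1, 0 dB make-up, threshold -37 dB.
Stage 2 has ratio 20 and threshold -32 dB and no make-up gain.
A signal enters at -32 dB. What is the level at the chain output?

-36 dB

Stage 1: 5 dB above -37 dB, reduced 5:1 to 1 dB above → -36 dB.
Stage 2: below threshold (-36 ≤ -32); passes unchanged; output -36 dB.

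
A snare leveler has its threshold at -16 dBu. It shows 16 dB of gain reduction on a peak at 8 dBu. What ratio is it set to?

3:1

Input overshoot = 8 − (-16) = 24 dB.
Output overshoot = 24 − 16 = 8 dB.
Ratio = input overshoot / output overshoot = 24 / 8 = 3.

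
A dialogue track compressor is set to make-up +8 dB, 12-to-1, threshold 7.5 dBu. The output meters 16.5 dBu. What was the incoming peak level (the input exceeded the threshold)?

19.5 dBu

Before make-up, the level was 16.5 − 8 = 8.5 dBu.
Post-compression overshoot = 8.5 − 7.5 = 1 dB.
Before 12:1 compression the overshoot was 1 × 12 = 12 dB, so input = 7.5 + 12 = 19.5 dBu.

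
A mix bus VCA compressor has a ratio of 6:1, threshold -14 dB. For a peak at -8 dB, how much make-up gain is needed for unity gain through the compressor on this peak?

5 dB

The peak compresses to -14 + 6/6 = -13 dB.
To reach -8 dB requires -8 − (-13) = 5 dB of make-up.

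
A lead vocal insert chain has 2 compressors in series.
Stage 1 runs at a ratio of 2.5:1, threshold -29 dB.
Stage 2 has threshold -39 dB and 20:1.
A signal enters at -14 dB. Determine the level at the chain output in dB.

-38.2 dB

Stage 1: -14 dB is 15 dB over -29 dB; at 2.5:1 that becomes 6 dB over, giving -23 dB.
Stage 2: overshoot 16 dB → 16/20 = 0.8 dB → -38.2 dB.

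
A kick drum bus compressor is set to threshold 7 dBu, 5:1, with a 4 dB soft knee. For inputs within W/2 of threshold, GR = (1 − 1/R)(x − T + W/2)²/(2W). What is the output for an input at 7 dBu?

6.6 dBu

x − T + W/2 = 7 − 7 + 2 = 2.
GR = (1 − 1/5) × 2² / 8 = 0.8 × 4 / 8 = 0.4 dB.
Output = 7 − 0.4 = 6.6 dBu.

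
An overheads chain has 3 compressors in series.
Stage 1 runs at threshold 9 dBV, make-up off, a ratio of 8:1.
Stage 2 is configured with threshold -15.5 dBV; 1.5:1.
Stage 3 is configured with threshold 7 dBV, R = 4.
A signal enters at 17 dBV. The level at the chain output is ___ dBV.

Stage 1: 17 dBV is 8 dB over 9 dBV; at 8:1 that becomes 1 dB over, giving 10 dBV.
Stage 2: overshoot 25.5 dB → 25.5/1.5 = 17 dB → 1.5 dBV.
Stage 3: 1.5 dBV is at or below the 7 dBV threshold — no compression; output 1.5 dBV.

1.5 dBV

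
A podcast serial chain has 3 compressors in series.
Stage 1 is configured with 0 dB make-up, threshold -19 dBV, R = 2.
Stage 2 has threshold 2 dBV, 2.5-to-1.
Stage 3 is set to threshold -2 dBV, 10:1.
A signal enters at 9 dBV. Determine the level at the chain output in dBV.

-5 dBV

Stage 1: overshoot 28 dB → 28/2 = 14 dB → -5 dBV.
Stage 2: -5 dBV is at or below the 2 dBV threshold — no compression; output -5 dBV.
Stage 3: -5 dBV is at or below the -2 dBV threshold — no compression; output -5 dBV.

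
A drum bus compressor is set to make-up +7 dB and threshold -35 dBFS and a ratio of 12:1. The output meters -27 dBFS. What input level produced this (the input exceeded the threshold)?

-23 dBFS

Stripping the +7 dB make-up gives -34 dBFS at the gain stage.
The compressed level sits -34 − (-35) = 1 dB over threshold.
Before 12:1 compression the overshoot was 1 × 12 = 12 dB, so input = -35 + 12 = -23 dBFS.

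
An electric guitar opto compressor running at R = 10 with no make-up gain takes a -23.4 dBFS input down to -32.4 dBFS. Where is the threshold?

Input is 10 dB above T (since output overshoot × R = input overshoot: (-32.4 − T)·10 = -23.4 − T gives T = -33.4 dBFS).
Check: -33.4 + (-23.4 − (-33.4))/10 = -33.4 + 1 = -32.4 dBFS. ✓

-33.4 dBFS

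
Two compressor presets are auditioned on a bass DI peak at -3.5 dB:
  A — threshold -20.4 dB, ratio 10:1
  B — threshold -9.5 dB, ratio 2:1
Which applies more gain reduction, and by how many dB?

A: overshoot 16.9 dB → output overshoot 1.69 dB → GR 15.21 dB.
B: overshoot 6 dB → output overshoot 3 dB → GR 3 dB.
Difference: 12.21 dB in favour of A.

A, by 12.21 dB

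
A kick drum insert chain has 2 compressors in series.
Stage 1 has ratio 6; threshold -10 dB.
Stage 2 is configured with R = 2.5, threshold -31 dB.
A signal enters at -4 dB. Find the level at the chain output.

Stage 1: -4 dB is 6 dB over -10 dB; at 6:1 that becomes 1 dB over, giving -9 dB.
Stage 2: overshoot 22 dB → 22/2.5 = 8.8 dB → -22.2 dB.

-22.2 dB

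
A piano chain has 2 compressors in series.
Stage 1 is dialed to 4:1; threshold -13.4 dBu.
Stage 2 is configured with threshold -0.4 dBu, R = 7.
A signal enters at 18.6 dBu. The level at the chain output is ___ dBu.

Stage 1: overshoot 32 dB → 32/4 = 8 dB → -5.4 dBu.
Stage 2: below threshold (-5.4 ≤ -0.4); passes unchanged; output -5.4 dBu.

-5.4 dBu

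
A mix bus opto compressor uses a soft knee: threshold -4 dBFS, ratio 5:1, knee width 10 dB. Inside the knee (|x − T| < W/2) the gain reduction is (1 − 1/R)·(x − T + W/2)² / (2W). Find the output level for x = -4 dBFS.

x − T + W/2 = -4 − (-4) + 5 = 5.
GR = (1 − 1/5) × 5² / 20 = 0.8 × 25 / 20 = 1 dB.
Output = -4 − 1 = -5 dBFS.

-5 dBFS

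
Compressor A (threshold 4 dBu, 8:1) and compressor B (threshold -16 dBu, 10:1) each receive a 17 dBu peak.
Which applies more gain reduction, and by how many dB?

A: GR = 13 − 13/8 = 11.375 dB.
B: GR = 33 − 33/10 = 29.7 dB.
B reduces 18.325 dB more.

B, by 18.325 dB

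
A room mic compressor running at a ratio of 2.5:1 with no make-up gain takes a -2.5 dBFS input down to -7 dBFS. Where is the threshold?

-10 dBFS

Input is 7.5 dB above T (since output overshoot × R = input overshoot: (-7 − T)·2.5 = -2.5 − T gives T = -10 dBFS).
Check: -10 + (-2.5 − (-10))/2.5 = -10 + 3 = -7 dBFS. ✓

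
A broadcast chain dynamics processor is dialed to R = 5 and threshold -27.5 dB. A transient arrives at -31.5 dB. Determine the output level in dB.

-31.5 dB is 4 dB below the -27.5 dB threshold, so no gain reduction is applied.
Output = input = -31.5 dB.

-31.5 dB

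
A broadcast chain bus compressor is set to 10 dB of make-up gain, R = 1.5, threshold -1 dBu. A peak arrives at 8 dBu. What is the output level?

The input is 9 dB above the -1 dBu threshold.
1.5:1 compression reduces that to 9/1.5 = 6 dB over.
So the level is -1 + 6 = 5 dBu; make-up adds 10 dB, giving 15 dBu.

15 dBu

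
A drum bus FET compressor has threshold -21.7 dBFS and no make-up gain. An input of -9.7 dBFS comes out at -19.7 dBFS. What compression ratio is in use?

Input overshoot = -9.7 − (-21.7) = 12 dB; output overshoot = -19.7 − (-21.7) = 2 dB.
Ratio = 12 / 2 = 6.

6:1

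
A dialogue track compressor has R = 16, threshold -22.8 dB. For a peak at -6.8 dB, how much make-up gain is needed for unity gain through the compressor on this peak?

15 dB

Without make-up, output = threshold + overshoot/16 = -22.8 + 1 = -21.8 dB.
Gap to target: 15 dB.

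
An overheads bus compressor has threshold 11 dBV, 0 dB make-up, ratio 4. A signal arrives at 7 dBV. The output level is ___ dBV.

7 dBV

7 dBV is 4 dB below the 11 dBV threshold, so no gain reduction is applied.
Output = input = 7 dBV.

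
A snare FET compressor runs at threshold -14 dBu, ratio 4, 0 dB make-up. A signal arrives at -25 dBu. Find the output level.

-25 dBu is 11 dB below the -14 dBu threshold, so no gain reduction is applied.
Output = input = -25 dBu.

-25 dBu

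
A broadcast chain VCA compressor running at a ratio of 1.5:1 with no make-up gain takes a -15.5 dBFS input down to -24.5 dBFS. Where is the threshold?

Let T be the threshold. Output overshoot = (input overshoot)/R, so -24.5 − T = (-15.5 − T)/1.5.
1.5·(-24.5 − T) = -15.5 − T → 0.5·T = -36.75 − (-15.5) = -21.25.
T = -21.25/0.5 = -42.5 dBFS.

-42.5 dBFS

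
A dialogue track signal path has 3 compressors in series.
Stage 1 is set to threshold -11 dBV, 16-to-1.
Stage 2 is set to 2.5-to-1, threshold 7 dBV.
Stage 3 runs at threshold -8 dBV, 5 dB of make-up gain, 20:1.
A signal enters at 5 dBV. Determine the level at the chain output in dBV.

-5 dBV

Stage 1: overshoot 16 dB → 16/16 = 1 dB → -10 dBV.
Stage 2: below threshold (-10 ≤ 7); passes unchanged; output -10 dBV.
Stage 3: -10 dBV ≤ -8 dBV, so stage 3 doesn't engage; make-up brings it to -5 dBV.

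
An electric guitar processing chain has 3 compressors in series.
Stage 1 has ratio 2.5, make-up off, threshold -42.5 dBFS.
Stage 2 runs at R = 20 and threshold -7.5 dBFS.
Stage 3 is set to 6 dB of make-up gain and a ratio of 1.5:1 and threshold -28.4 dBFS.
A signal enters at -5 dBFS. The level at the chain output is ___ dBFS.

Stage 1: overshoot 37.5 dB → 37.5/2.5 = 15 dB → -27.5 dBFS.
Stage 2: below threshold (-27.5 ≤ -7.5); passes unchanged; output -27.5 dBFS.
Stage 3: overshoot 0.9 dB → 0.9/1.5 = 0.6 dB → -27.8 dBFS; +6 dB make-up → -21.8 dBFS.

-21.8 dBFS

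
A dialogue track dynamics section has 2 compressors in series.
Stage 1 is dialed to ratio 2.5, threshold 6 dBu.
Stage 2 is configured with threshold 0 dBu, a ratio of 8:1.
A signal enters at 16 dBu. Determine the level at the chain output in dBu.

1.25 dBu

Stage 1: 16 dBu is 10 dB over 6 dBu; at 2.5:1 that becomes 4 dB over, giving 10 dBu.
Stage 2: 10 dB above 0 dBu, reduced 8:1 to 1.25 dB above → 1.25 dBu.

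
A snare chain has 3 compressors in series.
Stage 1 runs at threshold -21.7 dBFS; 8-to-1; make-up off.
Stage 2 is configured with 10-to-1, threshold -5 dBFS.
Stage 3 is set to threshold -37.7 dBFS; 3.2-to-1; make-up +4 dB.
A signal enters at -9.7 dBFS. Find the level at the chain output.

Stage 1: -9.7 dBFS is 12 dB over -21.7 dBFS; at 8:1 that becomes 1.5 dB over, giving -20.2 dBFS.
Stage 2: -20.2 dBFS is at or below the -5 dBFS threshold — no compression; output -20.2 dBFS.
Stage 3: -20.2 dBFS is 17.5 dB over -37.7 dBFS; at 3.2:1 that becomes 5.46875 dB over, giving -32.23125 dBFS; +4 dB make-up → -28.23125 dBFS.

-28.23125 dBFS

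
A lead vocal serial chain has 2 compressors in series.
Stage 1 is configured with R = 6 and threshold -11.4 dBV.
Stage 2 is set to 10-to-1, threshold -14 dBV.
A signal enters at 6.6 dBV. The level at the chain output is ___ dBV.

Stage 1: 18 dB above -11.4 dBV, reduced 6:1 to 3 dB above → -8.4 dBV.
Stage 2: overshoot 5.6 dB → 5.6/10 = 0.56 dB → -13.44 dBV.

-13.44 dBV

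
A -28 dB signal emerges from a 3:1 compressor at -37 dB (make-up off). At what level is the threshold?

-41.5 dB

Let T be the threshold. Output overshoot = (input overshoot)/R, so -37 − T = (-28 − T)/3.
3·(-37 − T) = -28 − T → 2·T = -111 − (-28) = -83.
T = -83/2 = -41.5 dB.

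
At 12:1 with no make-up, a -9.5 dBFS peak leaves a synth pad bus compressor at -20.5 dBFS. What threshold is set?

-21.5 dBFS

Gain reduction = -9.5 − (-20.5) = 11 dB; output overshoot = GR / (R − 1) = 11 / 11 = 1 dB.
Threshold = output − output overshoot = -20.5 − 1 = -21.5 dBFS.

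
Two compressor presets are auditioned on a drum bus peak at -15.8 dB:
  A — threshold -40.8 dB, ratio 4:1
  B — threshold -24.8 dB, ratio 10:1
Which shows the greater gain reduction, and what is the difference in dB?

A: overshoot 25 dB → output overshoot 6.25 dB → GR 18.75 dB.
B: overshoot 9 dB → output overshoot 0.9 dB → GR 8.1 dB.
Difference: 10.65 dB in favour of A.

A, by 10.65 dB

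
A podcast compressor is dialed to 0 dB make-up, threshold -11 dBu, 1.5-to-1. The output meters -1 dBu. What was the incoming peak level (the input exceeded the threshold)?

4 dBu

The compressed level sits -1 − (-11) = 10 dB over threshold.
Undo the ratio: input overshoot = 10 × 1.5 = 15 dB, giving input = 4 dBu.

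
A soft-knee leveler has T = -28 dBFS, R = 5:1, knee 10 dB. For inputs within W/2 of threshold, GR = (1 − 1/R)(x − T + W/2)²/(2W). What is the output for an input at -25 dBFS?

-27.56 dBFS

x − T + W/2 = -25 − (-28) + 5 = 8.
GR = (1 − 1/5) × 8² / 20 = 0.8 × 64 / 20 = 2.56 dB.
Output = -25 − 2.56 = -27.56 dBFS.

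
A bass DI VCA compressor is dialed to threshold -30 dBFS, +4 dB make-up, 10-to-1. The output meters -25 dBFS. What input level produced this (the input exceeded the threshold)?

Before make-up, the level was -25 − 4 = -29 dBFS.
Post-compression overshoot = -29 − (-30) = 1 dB.
Input overshoot = R × output overshoot = 10 dB → input = -30 + 10 = -20 dBFS.

-20 dBFS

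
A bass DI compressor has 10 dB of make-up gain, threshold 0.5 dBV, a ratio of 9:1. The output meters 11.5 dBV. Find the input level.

9.5 dBV

Stripping the +10 dB make-up gives 1.5 dBV at the gain stage.
Post-compression overshoot = 1.5 − 0.5 = 1 dB.
Undo the ratio: input overshoot = 1 × 9 = 9 dB, giving input = 9.5 dBV.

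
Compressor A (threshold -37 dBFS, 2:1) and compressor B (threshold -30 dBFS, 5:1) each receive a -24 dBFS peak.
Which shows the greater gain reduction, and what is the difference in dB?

A: 13 dB over, compressed to 6.5 dB over, so 6.5 dB of GR.
B: 6 dB over, compressed to 1.2 dB over, so 4.8 dB of GR.
A reduces 1.7 dB more.

A, by 1.7 dB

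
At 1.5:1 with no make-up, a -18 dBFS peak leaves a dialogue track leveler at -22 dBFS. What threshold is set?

Let T be the threshold. Output overshoot = (input overshoot)/R, so -22 − T = (-18 − T)/1.5.
1.5·(-22 − T) = -18 − T → 0.5·T = -33 − (-18) = -15.
T = -15/0.5 = -30 dBFS.

-30 dBFS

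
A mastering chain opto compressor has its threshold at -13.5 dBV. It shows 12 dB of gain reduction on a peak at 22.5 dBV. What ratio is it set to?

Input overshoot = 22.5 − (-13.5) = 36 dB.
Output overshoot = 36 − 12 = 24 dB.
Ratio = input overshoot / output overshoot = 36 / 24 = 1.5.

1.5:1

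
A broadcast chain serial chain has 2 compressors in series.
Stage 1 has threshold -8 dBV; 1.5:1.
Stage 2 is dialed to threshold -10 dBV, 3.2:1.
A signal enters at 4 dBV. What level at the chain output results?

-6.875 dBV

Stage 1: 12 dB above -8 dBV, reduced 1.5:1 to 8 dB above → 0 dBV.
Stage 2: overshoot 10 dB → 10/3.2 = 3.125 dB → -6.875 dBV.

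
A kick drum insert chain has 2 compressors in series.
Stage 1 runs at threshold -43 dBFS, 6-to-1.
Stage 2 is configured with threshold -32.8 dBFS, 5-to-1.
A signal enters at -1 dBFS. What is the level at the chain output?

Stage 1: overshoot 42 dB → 42/6 = 7 dB → -36 dBFS.
Stage 2: -36 dBFS ≤ -32.8 dBFS, so stage 2 doesn't engage; output -36 dBFS.

-36 dBFS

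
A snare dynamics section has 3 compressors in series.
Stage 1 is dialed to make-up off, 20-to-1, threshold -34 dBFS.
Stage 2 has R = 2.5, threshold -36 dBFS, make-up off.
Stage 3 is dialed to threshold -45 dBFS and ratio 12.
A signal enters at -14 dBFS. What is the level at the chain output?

Stage 1: 20 dB above -34 dBFS, reduced 20:1 to 1 dB above → -33 dBFS.
Stage 2: overshoot 3 dB → 3/2.5 = 1.2 dB → -34.8 dBFS.
Stage 3: 10.2 dB above -45 dBFS, reduced 12:1 to 0.85 dB above → -44.15 dBFS.

-44.15 dBFS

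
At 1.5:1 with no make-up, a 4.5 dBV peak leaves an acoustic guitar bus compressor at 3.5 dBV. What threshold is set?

1.5 dBV

Let T be the threshold. Output overshoot = (input overshoot)/R, so 3.5 − T = (4.5 − T)/1.5.
1.5·(3.5 − T) = 4.5 − T → 0.5·T = 5.25 − 4.5 = 0.75.
T = 0.75/0.5 = 1.5 dBV.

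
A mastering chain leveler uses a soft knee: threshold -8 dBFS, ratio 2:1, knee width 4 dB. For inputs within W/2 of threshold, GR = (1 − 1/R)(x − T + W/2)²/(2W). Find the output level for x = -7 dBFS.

-7.5625 dBFS

x − T + W/2 = -7 − (-8) + 2 = 3.
GR = (1 − 1/2) × 3² / 8 = 0.5 × 9 / 8 = 0.5625 dB.
Output = -7 − 0.5625 = -7.5625 dBFS.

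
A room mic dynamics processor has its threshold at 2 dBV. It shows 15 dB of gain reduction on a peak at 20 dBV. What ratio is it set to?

Input overshoot = 20 − 2 = 18 dB.
Output overshoot = 18 − 15 = 3 dB.
Ratio = input overshoot / output overshoot = 18 / 3 = 6.

6:1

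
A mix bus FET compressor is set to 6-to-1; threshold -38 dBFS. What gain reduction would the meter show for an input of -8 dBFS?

-8 dBFS exceeds the threshold by 30 dB.
At 6:1, output sits 30/6 = 5 dB above threshold.
So the signal is attenuated by 30 − 5 = 25 dB.

25 dB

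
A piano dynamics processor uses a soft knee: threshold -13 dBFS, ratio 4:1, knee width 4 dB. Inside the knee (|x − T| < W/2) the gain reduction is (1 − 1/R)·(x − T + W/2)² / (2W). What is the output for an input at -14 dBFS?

x − T + W/2 = -14 − (-13) + 2 = 1.
GR = (1 − 1/4) × 1² / 8 = 0.75 × 1 / 8 = 0.09375 dB.
Output = -14 − 0.09375 = -14.09375 dBFS.

-14.09375 dBFS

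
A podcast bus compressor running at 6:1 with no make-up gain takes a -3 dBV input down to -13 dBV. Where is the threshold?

Input is 12 dB above T (since output overshoot × R = input overshoot: (-13 − T)·6 = -3 − T gives T = -15 dBV).
Check: -15 + (-3 − (-15))/6 = -15 + 2 = -13 dBV. ✓

-15 dBV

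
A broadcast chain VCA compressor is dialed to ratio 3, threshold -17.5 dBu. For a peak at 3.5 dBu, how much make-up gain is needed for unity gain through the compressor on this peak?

14 dB

Overshoot 21 dB → 21/3 = 7 dB after compression, so the compressed level is -17.5 + 7 = -10.5 dBu.
Make-up = target − compressed = 3.5 − (-10.5) = 14 dB.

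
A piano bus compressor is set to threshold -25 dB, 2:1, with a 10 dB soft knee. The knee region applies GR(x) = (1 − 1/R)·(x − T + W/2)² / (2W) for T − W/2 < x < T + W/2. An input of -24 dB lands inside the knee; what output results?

-24.9 dB

x − T + W/2 = -24 − (-25) + 5 = 6.
GR = (1 − 1/2) × 6² / 20 = 0.5 × 36 / 20 = 0.9 dB.
Output = -24 − 0.9 = -24.9 dB.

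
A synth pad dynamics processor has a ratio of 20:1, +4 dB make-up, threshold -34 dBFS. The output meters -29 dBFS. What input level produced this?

Stripping the +4 dB make-up gives -33 dBFS at the gain stage.
Post-compression overshoot = -33 − (-34) = 1 dB.
Input overshoot = R × output overshoot = 20 dB → input = -34 + 20 = -14 dBFS.

-14 dBFS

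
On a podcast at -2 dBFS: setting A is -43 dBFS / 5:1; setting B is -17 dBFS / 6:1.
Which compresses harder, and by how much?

A: 41 dB over, compressed to 8.2 dB over, so 32.8 dB of GR.
B: 15 dB over, compressed to 2.5 dB over, so 12.5 dB of GR.
Difference: 20.3 dB in favour of A.

A, by 20.3 dB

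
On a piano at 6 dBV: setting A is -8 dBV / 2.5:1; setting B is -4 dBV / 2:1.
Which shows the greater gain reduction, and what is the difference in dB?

A, by 3.4 dB

A: 14 dB over, compressed to 5.6 dB over, so 8.4 dB of GR.
B: 10 dB over, compressed to 5 dB over, so 5 dB of GR.
A reduces 3.4 dB more.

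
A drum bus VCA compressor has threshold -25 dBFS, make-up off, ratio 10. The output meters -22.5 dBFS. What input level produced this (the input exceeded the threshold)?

The compressed level sits -22.5 − (-25) = 2.5 dB over threshold.
Undo the ratio: input overshoot = 2.5 × 10 = 25 dB, giving input = 0 dBFS.

0 dBFS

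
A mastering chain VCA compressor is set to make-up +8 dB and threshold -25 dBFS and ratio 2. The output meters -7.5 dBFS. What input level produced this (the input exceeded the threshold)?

Remove make-up: -7.5 − 8 = -15.5 dBFS.
The compressed level sits -15.5 − (-25) = 9.5 dB over threshold.
Input overshoot = R × output overshoot = 19 dB → input = -25 + 19 = -6 dBFS.

-6 dBFS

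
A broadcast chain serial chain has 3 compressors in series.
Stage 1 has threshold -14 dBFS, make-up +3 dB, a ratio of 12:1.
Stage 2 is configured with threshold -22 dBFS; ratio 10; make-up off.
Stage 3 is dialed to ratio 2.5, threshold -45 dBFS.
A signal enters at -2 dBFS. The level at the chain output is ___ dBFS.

-35.32 dBFS

Stage 1: -2 dBFS is 12 dB over -14 dBFS; at 12:1 that becomes 1 dB over, giving -13 dBFS; +3 dB make-up → -10 dBFS.
Stage 2: -10 dBFS is 12 dB over -22 dBFS; at 10:1 that becomes 1.2 dB over, giving -20.8 dBFS.
Stage 3: -20.8 dBFS is 24.2 dB over -45 dBFS; at 2.5:1 that becomes 9.68 dB over, giving -35.32 dBFS.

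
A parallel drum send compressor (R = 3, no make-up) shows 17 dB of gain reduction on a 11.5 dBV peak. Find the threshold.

-14 dBV

Input is 25.5 dB above T (since output overshoot × R = input overshoot: (-5.5 − T)·3 = 11.5 − T gives T = -14 dBV).
Check: -14 + (11.5 − (-14))/3 = -14 + 8.5 = -5.5 dBV. ✓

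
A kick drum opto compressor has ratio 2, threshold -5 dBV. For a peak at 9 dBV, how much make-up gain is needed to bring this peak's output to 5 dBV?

Overshoot 14 dB → 14/2 = 7 dB after compression, so the compressed level is -5 + 7 = 2 dBV.
Make-up = target − compressed = 5 − 2 = 3 dB.

3 dB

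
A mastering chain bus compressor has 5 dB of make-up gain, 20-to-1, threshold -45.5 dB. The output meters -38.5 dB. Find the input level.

-5.5 dB

Stripping the +5 dB make-up gives -43.5 dB at the gain stage.
That's 2 dB above the -45.5 dB threshold.
Undo the ratio: input overshoot = 2 × 20 = 40 dB, giving input = -5.5 dB.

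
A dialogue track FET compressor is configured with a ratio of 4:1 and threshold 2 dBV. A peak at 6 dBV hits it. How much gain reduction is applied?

3 dB

Overshoot = 6 − 2 = 4 dB.
At 4:1, output sits 4/4 = 1 dB above threshold.
GR = overshoot in − overshoot out = 4 − 1 = 3 dB.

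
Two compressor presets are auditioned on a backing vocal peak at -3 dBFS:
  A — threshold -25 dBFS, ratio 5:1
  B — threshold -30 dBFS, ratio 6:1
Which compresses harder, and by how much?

B, by 4.9 dB

A: GR = 22 − 22/5 = 17.6 dB.
B: GR = 27 − 27/6 = 22.5 dB.
B applies 4.9 dB more gain reduction.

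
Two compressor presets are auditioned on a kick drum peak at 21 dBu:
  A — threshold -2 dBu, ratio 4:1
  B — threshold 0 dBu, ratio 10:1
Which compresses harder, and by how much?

A: overshoot 23 dB → output overshoot 5.75 dB → GR 17.25 dB.
B: overshoot 21 dB → output overshoot 2.1 dB → GR 18.9 dB.
Difference: 1.65 dB in favour of B.

B, by 1.65 dB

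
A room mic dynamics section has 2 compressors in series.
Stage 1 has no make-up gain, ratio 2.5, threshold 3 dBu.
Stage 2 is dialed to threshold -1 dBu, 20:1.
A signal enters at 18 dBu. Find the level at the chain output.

-0.5 dBu

Stage 1: 18 dBu is 15 dB over 3 dBu; at 2.5:1 that becomes 6 dB over, giving 9 dBu.
Stage 2: 9 dBu is 10 dB over -1 dBu; at 20:1 that becomes 0.5 dB over, giving -0.5 dBu.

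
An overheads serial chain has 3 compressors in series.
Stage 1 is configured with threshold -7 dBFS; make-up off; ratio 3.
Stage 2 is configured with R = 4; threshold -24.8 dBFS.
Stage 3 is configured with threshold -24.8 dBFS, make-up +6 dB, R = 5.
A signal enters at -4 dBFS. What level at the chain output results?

-17.86 dBFS

Stage 1: 3 dB above -7 dBFS, reduced 3:1 to 1 dB above → -6 dBFS.
Stage 2: -6 dBFS is 18.8 dB over -24.8 dBFS; at 4:1 that becomes 4.7 dB over, giving -20.1 dBFS.
Stage 3: 4.7 dB above -24.8 dBFS, reduced 5:1 to 0.94 dB above → -23.86 dBFS; +6 dB make-up → -17.86 dBFS.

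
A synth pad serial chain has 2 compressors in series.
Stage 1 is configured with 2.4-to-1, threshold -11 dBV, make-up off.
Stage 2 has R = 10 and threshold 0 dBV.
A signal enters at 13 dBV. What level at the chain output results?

-1 dBV

Stage 1: 24 dB above -11 dBV, reduced 2.4:1 to 10 dB above → -1 dBV.
Stage 2: below threshold (-1 ≤ 0); passes unchanged; output -1 dBV.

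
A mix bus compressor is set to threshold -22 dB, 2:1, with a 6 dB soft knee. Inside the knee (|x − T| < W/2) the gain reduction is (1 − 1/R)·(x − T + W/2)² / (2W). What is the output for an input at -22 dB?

x − T + W/2 = -22 − (-22) + 3 = 3.
GR = (1 − 1/2) × 3² / 12 = 0.5 × 9 / 12 = 0.375 dB.
Output = -22 − 0.375 = -22.375 dB.

-22.375 dB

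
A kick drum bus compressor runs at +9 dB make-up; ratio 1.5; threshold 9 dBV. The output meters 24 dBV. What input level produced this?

Before make-up, the level was 24 − 9 = 15 dBV.
The compressed level sits 15 − 9 = 6 dB over threshold.
Input overshoot = R × output overshoot = 9 dB → input = 9 + 9 = 18 dBV.

18 dBV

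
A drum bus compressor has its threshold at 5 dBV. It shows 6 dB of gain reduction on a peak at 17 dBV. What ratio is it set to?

2:1

Input overshoot = 17 − 5 = 12 dB.
Output overshoot = 12 − 6 = 6 dB.
Ratio = input overshoot / output overshoot = 12 / 6 = 2.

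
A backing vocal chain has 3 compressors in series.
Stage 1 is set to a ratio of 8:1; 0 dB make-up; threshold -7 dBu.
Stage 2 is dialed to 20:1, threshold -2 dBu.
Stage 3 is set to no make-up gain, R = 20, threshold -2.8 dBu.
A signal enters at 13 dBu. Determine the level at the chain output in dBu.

Stage 1: 20 dB above -7 dBu, reduced 8:1 to 2.5 dB above → -4.5 dBu.
Stage 2: -4.5 dBu ≤ -2 dBu, so stage 2 doesn't engage; output -4.5 dBu.
Stage 3: -4.5 dBu is at or below the -2.8 dBu threshold — no compression; output -4.5 dBu.

-4.5 dBu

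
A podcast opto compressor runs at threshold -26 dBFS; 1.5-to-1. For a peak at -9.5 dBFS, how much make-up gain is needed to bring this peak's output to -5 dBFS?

10 dB

Without make-up, output = threshold + overshoot/1.5 = -26 + 11 = -15 dBFS.
Gap to target: 10 dB.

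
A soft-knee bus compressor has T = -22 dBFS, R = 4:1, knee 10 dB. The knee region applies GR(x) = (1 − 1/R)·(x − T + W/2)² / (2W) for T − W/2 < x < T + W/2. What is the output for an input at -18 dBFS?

-21.0375 dBFS

x − T + W/2 = -18 − (-22) + 5 = 9.
GR = (1 − 1/4) × 9² / 20 = 0.75 × 81 / 20 = 3.0375 dB.
Output = -18 − 3.0375 = -21.0375 dBFS.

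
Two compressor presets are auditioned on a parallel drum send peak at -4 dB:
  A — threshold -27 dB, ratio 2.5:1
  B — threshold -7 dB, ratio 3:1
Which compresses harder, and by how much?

A, by 11.8 dB

A: overshoot 23 dB → output overshoot 9.2 dB → GR 13.8 dB.
B: overshoot 3 dB → output overshoot 1 dB → GR 2 dB.
A reduces 11.8 dB more.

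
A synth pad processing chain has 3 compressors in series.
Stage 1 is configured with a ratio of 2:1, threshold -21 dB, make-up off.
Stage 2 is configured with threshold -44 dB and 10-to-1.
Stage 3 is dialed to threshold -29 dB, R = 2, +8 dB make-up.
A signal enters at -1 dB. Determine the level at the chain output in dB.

Stage 1: 20 dB above -21 dB, reduced 2:1 to 10 dB above → -11 dB.
Stage 2: 33 dB above -44 dB, reduced 10:1 to 3.3 dB above → -40.7 dB.
Stage 3: -40.7 dB is at or below the -29 dB threshold — no compression; make-up brings it to -32.7 dB.

-32.7 dB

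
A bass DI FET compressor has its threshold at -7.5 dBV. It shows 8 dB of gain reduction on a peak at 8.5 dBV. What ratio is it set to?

2:1

Input overshoot = 8.5 − (-7.5) = 16 dB.
Output overshoot = 16 − 8 = 8 dB.
Ratio = input overshoot / output overshoot = 16 / 8 = 2.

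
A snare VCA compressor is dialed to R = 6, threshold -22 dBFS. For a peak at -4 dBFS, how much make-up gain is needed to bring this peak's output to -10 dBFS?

The peak compresses to -22 + 18/6 = -19 dBFS.
To reach -10 dBFS requires -10 − (-19) = 9 dB of make-up.

9 dB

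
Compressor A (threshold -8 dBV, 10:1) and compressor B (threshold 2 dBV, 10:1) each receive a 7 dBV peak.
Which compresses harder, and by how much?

A: 15 dB over, compressed to 1.5 dB over, so 13.5 dB of GR.
B: 5 dB over, compressed to 0.5 dB over, so 4.5 dB of GR.
Difference: 9 dB in favour of A.

A, by 9 dB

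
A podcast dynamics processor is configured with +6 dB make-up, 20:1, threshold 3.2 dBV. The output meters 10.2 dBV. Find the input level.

Before make-up, the level was 10.2 − 6 = 4.2 dBV.
Post-compression overshoot = 4.2 − 3.2 = 1 dB.
Input overshoot = R × output overshoot = 20 dB → input = 3.2 + 20 = 23.2 dBV.

23.2 dBV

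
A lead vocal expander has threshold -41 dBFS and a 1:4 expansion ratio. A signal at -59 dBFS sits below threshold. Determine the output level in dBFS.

-113 dBFS

Below threshold, a 1:4 expander applies gain = (4−1)×(T − x) of attenuation.
(4−1) × 18 = 54 dB, so output = -59 − 54 = -113 dBFS.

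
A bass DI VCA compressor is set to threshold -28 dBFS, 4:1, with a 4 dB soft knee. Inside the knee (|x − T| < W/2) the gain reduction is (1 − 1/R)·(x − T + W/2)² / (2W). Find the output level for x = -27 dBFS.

-27.84375 dBFS

x − T + W/2 = -27 − (-28) + 2 = 3.
GR = (1 − 1/4) × 3² / 8 = 0.75 × 9 / 8 = 0.84375 dB.
Output = -27 − 0.84375 = -27.84375 dBFS.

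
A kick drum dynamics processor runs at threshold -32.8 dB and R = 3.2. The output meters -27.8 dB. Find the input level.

That's 5 dB above the -32.8 dB threshold.
Before 3.2:1 compression the overshoot was 5 × 3.2 = 16 dB, so input = -32.8 + 16 = -16.8 dB.

-16.8 dB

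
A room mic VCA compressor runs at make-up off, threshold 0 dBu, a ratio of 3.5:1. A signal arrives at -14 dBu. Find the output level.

-14 dBu is 14 dB below the 0 dBu threshold, so no gain reduction is applied.
Output = input = -14 dBu.

-14 dBu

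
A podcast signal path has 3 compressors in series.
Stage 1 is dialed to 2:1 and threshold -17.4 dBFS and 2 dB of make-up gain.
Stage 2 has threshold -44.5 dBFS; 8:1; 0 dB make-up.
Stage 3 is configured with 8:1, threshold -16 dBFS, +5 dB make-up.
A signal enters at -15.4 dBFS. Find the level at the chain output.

Stage 1: 2 dB above -17.4 dBFS, reduced 2:1 to 1 dB above → -16.4 dBFS; +2 dB make-up → -14.4 dBFS.
Stage 2: -14.4 dBFS is 30.1 dB over -44.5 dBFS; at 8:1 that becomes 3.7625 dB over, giving -40.7375 dBFS.
Stage 3: -40.7375 dBFS ≤ -16 dBFS, so stage 3 doesn't engage; make-up brings it to -35.7375 dBFS.

-35.7375 dBFS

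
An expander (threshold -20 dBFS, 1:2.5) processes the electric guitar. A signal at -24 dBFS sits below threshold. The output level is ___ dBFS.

The input is 4 dB below the -20 dBFS threshold.
A 1:2.5 expander multiplies undershoot by 2.5: 4 × 2.5 = 10 dB below threshold.
Output = -20 − 10 = -30 dBFS.

-30 dBFS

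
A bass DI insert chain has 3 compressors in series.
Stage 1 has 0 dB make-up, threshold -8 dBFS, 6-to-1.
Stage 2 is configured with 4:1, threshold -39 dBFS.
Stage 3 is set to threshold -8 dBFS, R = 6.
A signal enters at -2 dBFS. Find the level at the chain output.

-31 dBFS

Stage 1: 6 dB above -8 dBFS, reduced 6:1 to 1 dB above → -7 dBFS.
Stage 2: overshoot 32 dB → 32/4 = 8 dB → -31 dBFS.
Stage 3: -31 dBFS is at or below the -8 dBFS threshold — no compression; output -31 dBFS.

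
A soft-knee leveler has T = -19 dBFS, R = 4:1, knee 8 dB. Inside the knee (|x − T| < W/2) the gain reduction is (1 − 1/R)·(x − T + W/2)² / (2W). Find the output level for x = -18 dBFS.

x − T + W/2 = -18 − (-19) + 4 = 5.
GR = (1 − 1/4) × 5² / 16 = 0.75 × 25 / 16 = 1.171875 dB.
Output = -18 − 1.171875 = -19.171875 dBFS.

-19.171875 dBFS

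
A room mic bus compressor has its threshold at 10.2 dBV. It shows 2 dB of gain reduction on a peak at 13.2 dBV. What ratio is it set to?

Input overshoot = 13.2 − 10.2 = 3 dB.
Output overshoot = 3 − 2 = 1 dB.
Ratio = input overshoot / output overshoot = 3 / 1 = 3.

3:1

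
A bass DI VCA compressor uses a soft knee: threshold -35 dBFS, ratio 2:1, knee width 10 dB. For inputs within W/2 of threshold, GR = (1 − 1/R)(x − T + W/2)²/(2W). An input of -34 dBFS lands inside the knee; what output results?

x − T + W/2 = -34 − (-35) + 5 = 6.
GR = (1 − 1/2) × 6² / 20 = 0.5 × 36 / 20 = 0.9 dB.
Output = -34 − 0.9 = -34.9 dBFS.

-34.9 dBFS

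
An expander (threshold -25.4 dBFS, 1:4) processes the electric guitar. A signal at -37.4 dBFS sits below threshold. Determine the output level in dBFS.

-73.4 dBFS

Below threshold, a 1:4 expander applies gain = (4−1)×(T − x) of attenuation.
(4−1) × 12 = 36 dB, so output = -37.4 − 36 = -73.4 dBFS.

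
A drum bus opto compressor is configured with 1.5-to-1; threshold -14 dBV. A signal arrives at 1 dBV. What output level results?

1 dBV sits 15 dB over threshold.
The 15 dB excess becomes 10 dB after 1.5:1 reduction.
So the level is -14 + 10 = -4 dBV.

-4 dBV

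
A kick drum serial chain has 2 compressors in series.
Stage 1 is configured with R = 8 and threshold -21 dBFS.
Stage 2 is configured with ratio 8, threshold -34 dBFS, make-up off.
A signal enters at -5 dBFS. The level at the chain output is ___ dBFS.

Stage 1: 16 dB above -21 dBFS, reduced 8:1 to 2 dB above → -19 dBFS.
Stage 2: -19 dBFS is 15 dB over -34 dBFS; at 8:1 that becomes 1.875 dB over, giving -32.125 dBFS.

-32.125 dBFS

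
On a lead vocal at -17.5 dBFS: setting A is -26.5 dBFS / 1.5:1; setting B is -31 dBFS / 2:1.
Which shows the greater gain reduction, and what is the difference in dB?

B, by 3.75 dB

A: 9 dB over, compressed to 6 dB over, so 3 dB of GR.
B: 13.5 dB over, compressed to 6.75 dB over, so 6.75 dB of GR.
B reduces 3.75 dB more.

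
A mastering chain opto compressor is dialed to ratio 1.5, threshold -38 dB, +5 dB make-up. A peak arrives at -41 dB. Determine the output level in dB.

-41 dB is 3 dB below the -38 dB threshold, so no gain reduction is applied.
Make-up gain adds 5 dB: -41 + 5 = -36 dB.

-36 dB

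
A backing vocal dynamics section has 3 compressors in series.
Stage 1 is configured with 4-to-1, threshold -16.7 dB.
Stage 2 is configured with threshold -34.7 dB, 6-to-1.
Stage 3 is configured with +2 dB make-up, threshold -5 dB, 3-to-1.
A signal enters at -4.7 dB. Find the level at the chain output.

-29.2 dB

Stage 1: -4.7 dB is 12 dB over -16.7 dB; at 4:1 that becomes 3 dB over, giving -13.7 dB.
Stage 2: overshoot 21 dB → 21/6 = 3.5 dB → -31.2 dB.
Stage 3: -31.2 dB ≤ -5 dB, so stage 3 doesn't engage; make-up brings it to -29.2 dB.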